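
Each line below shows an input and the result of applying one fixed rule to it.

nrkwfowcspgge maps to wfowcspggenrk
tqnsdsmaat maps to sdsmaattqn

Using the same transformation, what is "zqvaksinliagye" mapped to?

aksinliagyezqv

The transformation: move the first 3 characters to the end (rotate left by 3).
On "zqvaksinliagye" that produces "aksinliagyezqv".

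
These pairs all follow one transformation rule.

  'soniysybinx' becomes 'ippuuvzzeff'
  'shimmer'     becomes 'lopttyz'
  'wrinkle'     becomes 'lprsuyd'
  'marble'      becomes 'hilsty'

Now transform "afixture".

hlmpyabe

The transformation: sort the characters into alphabetical order, then shift every letter 7 places forward in the alphabet (wrapping around).
Starting from "afixture": after the first operation, "aefirtux"; after the second, "hlmpyabe".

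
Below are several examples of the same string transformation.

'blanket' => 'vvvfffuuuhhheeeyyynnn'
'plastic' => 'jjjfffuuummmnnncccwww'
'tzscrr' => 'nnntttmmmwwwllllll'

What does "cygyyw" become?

What's happening: shift every letter 6 places backward in the alphabet (wrapping around), then repeat every character 3 times.
Starting from "cygyyw": after the first operation, "wsassq"; after the second, "wwwsssaaassssssqqq".
(Check on "plastic": → "jfumncw" → "jjjfffuuummmnnncccwww" ✓)

wwwsssaaassssssqqq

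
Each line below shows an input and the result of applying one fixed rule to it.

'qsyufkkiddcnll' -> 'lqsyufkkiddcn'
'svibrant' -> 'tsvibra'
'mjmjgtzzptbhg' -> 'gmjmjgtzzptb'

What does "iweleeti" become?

iiwelee

In each case the input is transformed by: move the last character to the front, then delete the last character.
Applying both steps to "iweleeti": "iiweleet", then "iiwelee".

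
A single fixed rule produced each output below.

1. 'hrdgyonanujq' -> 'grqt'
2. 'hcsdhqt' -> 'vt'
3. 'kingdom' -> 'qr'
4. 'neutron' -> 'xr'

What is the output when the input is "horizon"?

The rule is to keep one character in every 3, starting at position 3 (positions 3rd, 6th, 9th, ...), then shift every letter 3 places forward in the alphabet (wrapping around).
Applying both steps to "horizon": "ro", then "ur".

ur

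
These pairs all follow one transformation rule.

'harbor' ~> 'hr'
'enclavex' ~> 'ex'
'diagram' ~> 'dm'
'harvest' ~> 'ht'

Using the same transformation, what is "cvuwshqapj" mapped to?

cj

The transformation: take characters alternately from the front and the back (1st, last, 2nd, 2nd-last, ...), then keep only the first 2 characters.
So "cvuwshqapj" becomes "cj".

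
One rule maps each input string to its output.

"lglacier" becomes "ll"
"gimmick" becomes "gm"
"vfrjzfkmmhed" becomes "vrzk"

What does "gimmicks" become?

Rule — keep every other character starting from the first (positions 1st, 3rd, 5th, ...), then delete the last 2 characters.
For "gimmicks", step one produces "gmik"; step two turns that into "gm".

gm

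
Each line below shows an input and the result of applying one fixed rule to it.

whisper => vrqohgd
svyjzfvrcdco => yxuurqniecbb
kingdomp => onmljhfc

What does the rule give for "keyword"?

xvqnjdc

The transformation: sort the characters into reverse alphabetical order, then shift every letter 1 place backward in the alphabet (wrapping around).
"keyword" → "ywroked" → "xvqnjdc".
(Check on "whisper": → "wsrpihe" → "vrqohgd" ✓)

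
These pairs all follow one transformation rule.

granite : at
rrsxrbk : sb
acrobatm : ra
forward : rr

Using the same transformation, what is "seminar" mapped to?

In each case the input is transformed by: keep one character in every 3, starting at position 3 (positions 3rd, 6th, 9th, ...).
"seminar" → "ma".

ma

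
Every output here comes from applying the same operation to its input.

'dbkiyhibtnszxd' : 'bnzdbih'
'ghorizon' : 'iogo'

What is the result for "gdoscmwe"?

cwgo

Each output is the input with this applied: swap the front and back halves of the string, then keep every other character starting from the first (positions 1st, 3rd, 5th, ...).
On "gdoscmwe": the first step gives "cmwegdos", and the second then gives "cwgo".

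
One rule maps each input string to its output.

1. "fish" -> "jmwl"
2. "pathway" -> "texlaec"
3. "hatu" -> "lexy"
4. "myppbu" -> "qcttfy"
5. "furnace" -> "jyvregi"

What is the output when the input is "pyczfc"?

tcgdjg

Looking at the pairs, the operation is to shift every letter 4 places forward in the alphabet (wrapping around).
"pyczfc" → "tcgdjg".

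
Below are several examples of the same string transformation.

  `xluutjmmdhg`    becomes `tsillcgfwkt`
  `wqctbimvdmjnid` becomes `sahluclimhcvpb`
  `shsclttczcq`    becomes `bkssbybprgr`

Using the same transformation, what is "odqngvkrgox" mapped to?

mfujqfnwncp

Each output is the input with this applied: move the first 3 characters to the end (rotate left by 3), then shift every letter 1 place backward in the alphabet (wrapping around).
For "odqngvkrgox", step one produces "ngvkrgoxodq"; step two turns that into "mfujqfnwncp".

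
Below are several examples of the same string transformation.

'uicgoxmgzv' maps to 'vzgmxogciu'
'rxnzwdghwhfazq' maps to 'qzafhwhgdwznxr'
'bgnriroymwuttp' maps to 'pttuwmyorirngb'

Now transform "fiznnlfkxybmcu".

Looking at the pairs, the operation is to reverse the string.
Doing the same to "fiznnlfkxybmcu": "ucmbyxkflnnzif".

ucmbyxkflnnzif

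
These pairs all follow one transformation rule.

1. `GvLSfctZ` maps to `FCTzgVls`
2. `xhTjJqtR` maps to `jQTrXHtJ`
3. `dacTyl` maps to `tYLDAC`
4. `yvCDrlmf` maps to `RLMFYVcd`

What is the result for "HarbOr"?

BoRhAR

Looking at the pairs, the operation is to flip the case of every letter, then swap the front and back halves of the string.
Applying that to "HarbOr" gives "BoRhAR".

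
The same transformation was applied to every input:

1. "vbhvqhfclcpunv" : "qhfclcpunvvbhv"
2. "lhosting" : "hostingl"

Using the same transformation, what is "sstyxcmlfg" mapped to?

tyxcmlfgss

The pattern: move the last 3 characters to the front (rotate right by 3), then swap the front and back halves of the string.
So "sstyxcmlfg" becomes "tyxcmlfgss".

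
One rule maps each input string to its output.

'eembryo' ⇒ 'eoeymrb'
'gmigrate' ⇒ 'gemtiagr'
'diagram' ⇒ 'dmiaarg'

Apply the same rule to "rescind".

Each output is the input with this applied: take characters alternately from the front and the back (1st, last, 2nd, 2nd-last, ...).
So "rescind" becomes "rdensic".

rdensic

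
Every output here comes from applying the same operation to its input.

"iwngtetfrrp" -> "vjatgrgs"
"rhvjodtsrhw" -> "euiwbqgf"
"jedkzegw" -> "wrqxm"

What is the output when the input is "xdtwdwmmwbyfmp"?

Each output is the input with this applied: delete the last 3 characters, then shift every letter 13 places forward in the alphabet (wrapping around) — i.e. ROT13.
"xdtwdwmmwbyfmp" → "xdtwdwmmwby" → "kqgjqjzzjol".

kqgjqjzzjol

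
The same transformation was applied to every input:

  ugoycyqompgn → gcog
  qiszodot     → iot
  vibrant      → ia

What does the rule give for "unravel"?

In each case the input is transformed by: keep one character in every 3, starting at position 2 (positions 2nd, 5th, 8th, ...).
So "unravel" becomes "nv".

nv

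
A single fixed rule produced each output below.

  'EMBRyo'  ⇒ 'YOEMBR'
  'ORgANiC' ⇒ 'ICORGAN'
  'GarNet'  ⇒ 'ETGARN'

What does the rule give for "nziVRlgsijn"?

JNNZIVRLGSI

The transformation: move the last 2 characters to the front (rotate right by 2), then convert every letter to uppercase.
Working it through for "nziVRlgsijn": intermediate "jnnziVRlgsi", final "JNNZIVRLGSI".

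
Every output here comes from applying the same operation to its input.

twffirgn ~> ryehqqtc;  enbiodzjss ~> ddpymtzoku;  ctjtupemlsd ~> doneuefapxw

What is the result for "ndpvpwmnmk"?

What's happening: shift every letter 11 places forward in the alphabet (wrapping around), then move the last 2 characters to the front (rotate right by 2).
Working it through for "ndpvpwmnmk": intermediate "yoagahxyxv", final "xvyoagahxy".

xvyoagahxy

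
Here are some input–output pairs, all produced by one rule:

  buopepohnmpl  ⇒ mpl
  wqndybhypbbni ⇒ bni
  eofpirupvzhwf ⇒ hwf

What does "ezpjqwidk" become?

idk

Each output is the input with this applied: keep only the last 3 characters.
"ezpjqwidk" → "idk".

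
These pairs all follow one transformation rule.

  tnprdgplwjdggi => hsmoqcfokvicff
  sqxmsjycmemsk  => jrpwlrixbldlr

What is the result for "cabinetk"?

The rule is to move the last character to the front, then shift every letter 1 place backward in the alphabet (wrapping around).
On "cabinetk": the first step gives "kcabinet", and the second then gives "jbzahmds".
(Check on "tnprdgplwjdggi": → "itnprdgplwjdgg" → "hsmoqcfokvicff" ✓)

jbzahmds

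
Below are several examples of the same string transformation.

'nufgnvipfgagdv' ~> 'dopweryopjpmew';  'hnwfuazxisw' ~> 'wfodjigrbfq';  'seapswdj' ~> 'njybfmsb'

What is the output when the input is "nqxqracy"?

zgzajlhw

The rule is to move the first character to the end, then shift every letter 9 places forward in the alphabet (wrapping around).
For "nqxqracy" the result is "zgzajlhw".
(Check on "nufgnvipfgagdv": → "ufgnvipfgagdvn" → "dopweryopjpmew" ✓)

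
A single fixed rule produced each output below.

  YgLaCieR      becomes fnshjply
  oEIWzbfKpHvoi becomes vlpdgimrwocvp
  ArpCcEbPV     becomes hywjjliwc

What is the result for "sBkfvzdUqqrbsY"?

zirmcgkbxxyizf

Each output is the input with this applied: shift every letter 7 places forward in the alphabet (wrapping around), then convert every letter to lowercase.
Doing the same to "sBkfvzdUqqrbsY": "zirmcgkbxxyizf".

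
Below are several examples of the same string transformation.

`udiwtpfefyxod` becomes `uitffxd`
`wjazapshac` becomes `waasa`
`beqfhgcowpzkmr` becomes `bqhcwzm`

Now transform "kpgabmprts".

kgbpt

Each output is the input with this applied: keep every other character starting from the first (positions 1st, 3rd, 5th, ...).
On "kpgabmprts" that produces "kgbpt".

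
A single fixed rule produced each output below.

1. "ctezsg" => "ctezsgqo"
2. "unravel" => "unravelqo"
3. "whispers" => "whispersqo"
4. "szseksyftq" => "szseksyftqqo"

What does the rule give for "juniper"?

Rule — append "qo".
On "juniper" that produces "juniperqo".

juniperqo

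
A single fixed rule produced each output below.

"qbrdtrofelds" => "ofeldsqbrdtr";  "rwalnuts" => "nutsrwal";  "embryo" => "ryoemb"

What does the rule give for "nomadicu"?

The transformation: swap the front and back halves of the string.
Doing the same to "nomadicu": "dicunoma".

dicunoma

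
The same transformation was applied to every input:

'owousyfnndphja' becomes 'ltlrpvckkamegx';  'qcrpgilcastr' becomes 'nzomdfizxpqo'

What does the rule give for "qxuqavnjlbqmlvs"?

nurnxskgiynjisp

Each output is the input with this applied: shift every letter 3 places backward in the alphabet (wrapping around).
Doing the same to "qxuqavnjlbqmlvs": "nurnxskgiynjisp".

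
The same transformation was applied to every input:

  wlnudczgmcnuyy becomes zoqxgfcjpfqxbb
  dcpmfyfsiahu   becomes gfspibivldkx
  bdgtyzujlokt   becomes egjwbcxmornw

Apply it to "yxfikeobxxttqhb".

bailnhreaawwtke

In each case the input is transformed by: shift every letter 3 places forward in the alphabet (wrapping around).
So "yxfikeobxxttqhb" becomes "bailnhreaawwtke".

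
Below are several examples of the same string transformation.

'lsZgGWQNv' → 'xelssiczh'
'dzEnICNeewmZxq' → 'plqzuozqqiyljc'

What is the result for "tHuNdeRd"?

The transformation: shift every letter 12 places forward in the alphabet (wrapping around), then convert every letter to lowercase.
Working it through for "tHuNdeRd": intermediate "fTgZpqDp", final "ftgzpqdp".
(Check on "lsZgGWQNv": → "xeLsSICZh" → "xelssiczh" ✓)

ftgzpqdp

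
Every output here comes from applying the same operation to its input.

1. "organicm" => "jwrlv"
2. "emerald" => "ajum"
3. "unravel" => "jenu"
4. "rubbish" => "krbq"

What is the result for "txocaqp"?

ljzy

Each output is the input with this applied: shift every letter 9 places forward in the alphabet (wrapping around), then delete the first 3 characters.
"txocaqp" → "ljzy".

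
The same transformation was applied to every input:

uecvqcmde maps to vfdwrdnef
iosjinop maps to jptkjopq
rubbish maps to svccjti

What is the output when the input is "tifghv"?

Looking at the pairs, the operation is to shift every letter 1 place forward in the alphabet (wrapping around).
On "tifghv" that produces "ujghiw".

ujghiw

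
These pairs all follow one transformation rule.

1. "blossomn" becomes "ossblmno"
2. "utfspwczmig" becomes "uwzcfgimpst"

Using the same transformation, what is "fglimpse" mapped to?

mpsefgil

The pattern: sort the characters into alphabetical order, then move the last 3 characters to the front (rotate right by 3).
For "fglimpse", step one produces "efgilmps"; step two turns that into "mpsefgil".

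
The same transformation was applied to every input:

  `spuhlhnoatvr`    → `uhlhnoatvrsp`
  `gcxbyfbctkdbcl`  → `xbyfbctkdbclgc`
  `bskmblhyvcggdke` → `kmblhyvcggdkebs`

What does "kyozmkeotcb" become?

ozmkeotcbky

In each case the input is transformed by: move the first 2 characters to the end (rotate left by 2).
Applying that to "kyozmkeotcb" gives "ozmkeotcbky".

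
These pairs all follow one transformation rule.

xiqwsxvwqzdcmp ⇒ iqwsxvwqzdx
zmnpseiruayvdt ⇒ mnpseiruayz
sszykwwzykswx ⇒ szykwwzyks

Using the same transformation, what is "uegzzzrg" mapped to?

egzzu

Each output is the input with this applied: delete the last 3 characters, then move the first character to the end.
On "uegzzzrg": the first step gives "uegzz", and the second then gives "egzzu".
(Check on "xiqwsxvwqzdcmp": → "xiqwsxvwqzd" → "iqwsxvwqzdx" ✓)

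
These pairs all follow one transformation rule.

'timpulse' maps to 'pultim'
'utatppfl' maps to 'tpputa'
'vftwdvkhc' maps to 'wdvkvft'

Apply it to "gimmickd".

micgim

What's happening: delete the last 2 characters, then move the first 3 characters to the end (rotate left by 3).
"gimmickd" → "gimmic" → "micgim".
(Check on "vftwdvkhc": → "vftwdvk" → "wdvkvft" ✓)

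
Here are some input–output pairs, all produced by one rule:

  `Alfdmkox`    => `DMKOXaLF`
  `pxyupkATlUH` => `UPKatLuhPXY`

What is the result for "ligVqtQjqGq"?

vQTqJQgQLIG

Rule — move the first 3 characters to the end (rotate left by 3), then flip the case of every letter.
On "ligVqtQjqGq": the first step gives "VqtQjqGqlig", and the second then gives "vQTqJQgQLIG".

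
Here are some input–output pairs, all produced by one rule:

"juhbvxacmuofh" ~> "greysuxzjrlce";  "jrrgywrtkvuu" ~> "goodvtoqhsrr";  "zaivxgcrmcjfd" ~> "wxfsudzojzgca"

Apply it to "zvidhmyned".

The rule is to shift every letter 3 places backward in the alphabet (wrapping around).
Applying that to "zvidhmyned" gives "wsfaejvkba".

wsfaejvkba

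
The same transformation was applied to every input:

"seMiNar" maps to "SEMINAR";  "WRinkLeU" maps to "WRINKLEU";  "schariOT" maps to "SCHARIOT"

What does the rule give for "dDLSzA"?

Each output is the input with this applied: convert every letter to uppercase.
Applying that to "dDLSzA" gives "DDLSZA".

DDLSZA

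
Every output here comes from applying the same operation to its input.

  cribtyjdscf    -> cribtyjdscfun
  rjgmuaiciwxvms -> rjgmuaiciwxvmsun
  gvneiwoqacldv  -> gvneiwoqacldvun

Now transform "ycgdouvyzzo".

ycgdouvyzzoun

The transformation: append "un".
Doing the same to "ycgdouvyzzo": "ycgdouvyzzoun".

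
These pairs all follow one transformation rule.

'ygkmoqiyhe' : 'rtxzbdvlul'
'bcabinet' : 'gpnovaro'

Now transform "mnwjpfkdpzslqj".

The pattern: swap the first and last characters, then shift every letter 13 places forward in the alphabet (wrapping around) — i.e. ROT13.
For "mnwjpfkdpzslqj", step one produces "jnwjpfkdpzslqm"; step two turns that into "wajwcsxqcmfydz".
(Check on "ygkmoqiyhe": → "egkmoqiyhy" → "rtxzbdvlul" ✓)

wajwcsxqcmfydz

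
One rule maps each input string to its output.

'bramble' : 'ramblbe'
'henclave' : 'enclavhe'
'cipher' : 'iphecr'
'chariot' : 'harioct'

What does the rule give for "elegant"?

leganet

The pattern: swap the first and last characters, then move the first character to the end.
Applying both steps to "elegant": "tlegane", then "leganet".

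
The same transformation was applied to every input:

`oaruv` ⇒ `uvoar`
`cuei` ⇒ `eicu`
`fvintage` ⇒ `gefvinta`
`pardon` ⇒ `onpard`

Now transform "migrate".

temigra

Looking at the pairs, the operation is to move the last 2 characters to the front (rotate right by 2).
Applying that to "migrate" gives "temigra".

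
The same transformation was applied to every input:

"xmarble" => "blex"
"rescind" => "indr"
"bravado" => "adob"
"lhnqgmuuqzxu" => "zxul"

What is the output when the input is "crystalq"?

alqc

Rule — move the first character to the end, then keep only the last 4 characters.
Doing the same to "crystalq": "alqc".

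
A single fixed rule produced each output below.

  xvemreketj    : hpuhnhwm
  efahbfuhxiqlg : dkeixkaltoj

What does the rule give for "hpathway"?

dwkzdb

Rule — delete the first 2 characters, then shift every letter 3 places forward in the alphabet (wrapping around).
For "hpathway" the result is "dwkzdb".
(Check on "efahbfuhxiqlg": → "ahbfuhxiqlg" → "dkeixkaltoj" ✓)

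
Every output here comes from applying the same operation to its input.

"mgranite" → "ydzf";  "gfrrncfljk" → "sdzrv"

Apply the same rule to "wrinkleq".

iuwq

Looking at the pairs, the operation is to shift every letter 12 places forward in the alphabet (wrapping around), then keep every other character starting from the first (positions 1st, 3rd, 5th, ...).
"wrinkleq" → "iduzwxqc" → "iuwq".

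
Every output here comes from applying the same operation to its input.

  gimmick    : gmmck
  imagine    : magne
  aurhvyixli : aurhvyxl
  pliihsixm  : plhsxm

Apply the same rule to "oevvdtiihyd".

In each case the input is transformed by: remove every "i".
For "oevvdtiihyd" the result is "oevvdthyd".

oevvdthyd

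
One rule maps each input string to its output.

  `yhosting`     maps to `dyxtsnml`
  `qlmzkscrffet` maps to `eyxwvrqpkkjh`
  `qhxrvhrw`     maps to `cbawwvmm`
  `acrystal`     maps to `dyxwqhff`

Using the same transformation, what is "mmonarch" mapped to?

wtsrrmhf

The transformation: sort the characters into reverse alphabetical order, then shift every letter 5 places forward in the alphabet (wrapping around).
"mmonarch" → "ronmmhca" → "wtsrrmhf".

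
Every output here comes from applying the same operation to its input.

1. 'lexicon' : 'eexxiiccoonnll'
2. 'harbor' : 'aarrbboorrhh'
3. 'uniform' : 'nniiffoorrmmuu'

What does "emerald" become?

The transformation: double every character, then move the first 2 characters to the end (rotate left by 2).
So "emerald" becomes "mmeerraallddee".

mmeerraallddee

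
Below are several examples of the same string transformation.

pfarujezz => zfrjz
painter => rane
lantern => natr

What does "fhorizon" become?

Looking at the pairs, the operation is to move the last character to the front, then keep every other character starting from the first (positions 1st, 3rd, 5th, ...).
For "fhorizon", step one produces "nfhorizo"; step two turns that into "nhrz".

nhrz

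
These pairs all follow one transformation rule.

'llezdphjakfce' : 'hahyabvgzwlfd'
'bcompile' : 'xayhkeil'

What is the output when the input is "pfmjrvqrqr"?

Each output is the input with this applied: take characters alternately from the front and the back (1st, last, 2nd, 2nd-last, ...), then shift every letter 4 places backward in the alphabet (wrapping around).
For "pfmjrvqrqr", step one produces "prfqmrjqrv"; step two turns that into "lnbminfmnr".
(Check on "bcompile": → "becloimp" → "xayhkeil" ✓)

lnbminfmnr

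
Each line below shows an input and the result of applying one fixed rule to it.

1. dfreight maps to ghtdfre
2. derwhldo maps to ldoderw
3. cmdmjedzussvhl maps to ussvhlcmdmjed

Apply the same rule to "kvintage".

agekvin

What's happening: swap the front and back halves of the string, then delete the first character.
Applying both steps to "kvintage": "tagekvin", then "agekvin".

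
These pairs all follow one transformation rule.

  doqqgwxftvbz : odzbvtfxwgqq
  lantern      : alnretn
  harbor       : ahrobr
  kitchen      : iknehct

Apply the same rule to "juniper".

Each output is the input with this applied: move the first 2 characters to the end (rotate left by 2), then reverse the string.
Working it through for "juniper": intermediate "niperju", final "ujrepin".

ujrepin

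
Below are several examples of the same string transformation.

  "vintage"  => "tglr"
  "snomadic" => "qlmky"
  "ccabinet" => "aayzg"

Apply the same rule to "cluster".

In each case the input is transformed by: shift every letter 2 places backward in the alphabet (wrapping around), then delete the last 3 characters.
Applying that to "cluster" gives "ajsq".

ajsq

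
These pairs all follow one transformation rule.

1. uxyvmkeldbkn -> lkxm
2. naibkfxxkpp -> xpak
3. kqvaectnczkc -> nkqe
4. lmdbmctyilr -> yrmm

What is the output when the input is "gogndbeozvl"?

olod

What's happening: keep one character in every 3, starting at position 2 (positions 2nd, 5th, 8th, ...), then move the last 2 characters to the front (rotate right by 2).
Applying both steps to "gogndbeozvl": "odol", then "olod".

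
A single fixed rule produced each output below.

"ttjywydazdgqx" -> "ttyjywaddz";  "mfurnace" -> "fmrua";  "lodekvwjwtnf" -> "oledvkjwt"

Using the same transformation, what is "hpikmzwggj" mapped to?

phkizmg

Rule — swap each adjacent pair of characters (1↔2, 3↔4, ...), then delete the last 3 characters.
On "hpikmzwggj": the first step gives "phkizmgwjg", and the second then gives "phkizmg".
(Check on "lodekvwjwtnf": → "oledvkjwtwfn" → "oledvkjwt" ✓)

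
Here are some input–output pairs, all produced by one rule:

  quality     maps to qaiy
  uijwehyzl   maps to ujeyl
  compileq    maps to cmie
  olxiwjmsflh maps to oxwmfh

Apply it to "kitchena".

kthn

The pattern: keep every other character starting from the first (positions 1st, 3rd, 5th, ...).
For "kitchena" the result is "kthn".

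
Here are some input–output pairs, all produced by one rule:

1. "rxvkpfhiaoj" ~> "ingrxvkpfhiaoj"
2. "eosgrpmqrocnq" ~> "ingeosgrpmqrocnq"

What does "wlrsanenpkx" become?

ingwlrsanenpkx

The transformation: prepend "ing".
"wlrsanenpkx" → "ingwlrsanenpkx".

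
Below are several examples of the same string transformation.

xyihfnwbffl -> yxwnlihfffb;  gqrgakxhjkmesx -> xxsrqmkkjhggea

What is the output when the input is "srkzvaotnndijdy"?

zyvtsronnkjidda

The rule is to sort the characters into reverse alphabetical order.
On "srkzvaotnndijdy" that produces "zyvtsronnkjidda".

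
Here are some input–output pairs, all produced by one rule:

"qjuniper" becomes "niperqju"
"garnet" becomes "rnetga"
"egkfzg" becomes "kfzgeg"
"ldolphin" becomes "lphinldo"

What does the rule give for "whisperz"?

What's happening: move the last character to the front, then swap the front and back halves of the string.
Starting from "whisperz": after the first operation, "zwhisper"; after the second, "sperzwhi".

sperzwhi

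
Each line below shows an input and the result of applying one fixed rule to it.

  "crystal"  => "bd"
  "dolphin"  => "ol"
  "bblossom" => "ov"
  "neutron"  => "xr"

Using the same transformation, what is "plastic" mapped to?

The pattern: shift every letter 3 places forward in the alphabet (wrapping around), then keep one character in every 3, starting at position 3 (positions 3rd, 6th, 9th, ...).
Starting from "plastic": after the first operation, "sodvwlf"; after the second, "dl".

dl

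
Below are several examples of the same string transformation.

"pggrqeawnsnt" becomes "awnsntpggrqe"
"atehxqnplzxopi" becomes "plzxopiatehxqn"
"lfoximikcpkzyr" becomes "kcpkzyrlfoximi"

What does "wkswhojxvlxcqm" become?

xvlxcqmwkswhoj

The transformation: swap the front and back halves of the string.
For "wkswhojxvlxcqm" the result is "xvlxcqmwkswhoj".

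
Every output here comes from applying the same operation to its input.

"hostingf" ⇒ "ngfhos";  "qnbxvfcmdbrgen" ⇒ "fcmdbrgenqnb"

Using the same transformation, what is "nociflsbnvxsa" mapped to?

lsbnvxsanoc

The rule is to move the first 3 characters to the end (rotate left by 3), then delete the first 2 characters.
On "nociflsbnvxsa": the first step gives "iflsbnvxsanoc", and the second then gives "lsbnvxsanoc".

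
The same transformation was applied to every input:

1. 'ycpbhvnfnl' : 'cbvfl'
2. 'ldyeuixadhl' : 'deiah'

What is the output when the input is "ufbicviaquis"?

fivaus

The transformation: keep every other character starting from the second (positions 2nd, 4th, 6th, ...).
So "ufbicviaquis" becomes "fivaus".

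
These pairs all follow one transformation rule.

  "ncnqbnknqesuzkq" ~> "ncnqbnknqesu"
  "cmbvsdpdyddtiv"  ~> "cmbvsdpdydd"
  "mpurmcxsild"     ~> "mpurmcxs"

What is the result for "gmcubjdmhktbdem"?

gmcubjdmhktb

Looking at the pairs, the operation is to delete the last 3 characters.
"gmcubjdmhktbdem" → "gmcubjdmhktb".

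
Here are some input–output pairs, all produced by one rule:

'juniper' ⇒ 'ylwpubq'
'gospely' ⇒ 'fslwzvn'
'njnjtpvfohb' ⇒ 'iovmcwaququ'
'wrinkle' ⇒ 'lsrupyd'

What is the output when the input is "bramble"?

In each case the input is transformed by: shift every letter 7 places forward in the alphabet (wrapping around), then reverse the string.
On "bramble": the first step gives "iyhtisl", and the second then gives "lsithyi".

lsithyi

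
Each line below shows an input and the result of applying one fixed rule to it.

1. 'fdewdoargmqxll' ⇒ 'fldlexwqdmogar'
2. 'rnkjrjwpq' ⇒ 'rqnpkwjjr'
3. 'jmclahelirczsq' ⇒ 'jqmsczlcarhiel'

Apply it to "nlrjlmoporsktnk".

nklnrtjklsmroop

What's happening: take characters alternately from the front and the back (1st, last, 2nd, 2nd-last, ...).
"nlrjlmoporsktnk" → "nklnrtjklsmroop".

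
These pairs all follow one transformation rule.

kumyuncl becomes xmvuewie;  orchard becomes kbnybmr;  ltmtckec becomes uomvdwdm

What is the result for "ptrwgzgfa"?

Each output is the input with this applied: shift every letter 10 places forward in the alphabet (wrapping around), then move the last 3 characters to the front (rotate right by 3).
Applying both steps to "ptrwgzgfa": "zdbgqjqpk", then "qpkzdbgqj".

qpkzdbgqj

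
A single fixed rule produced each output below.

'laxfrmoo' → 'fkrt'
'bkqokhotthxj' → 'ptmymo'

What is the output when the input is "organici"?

The rule is to keep every other character starting from the second (positions 2nd, 4th, 6th, ...), then shift every letter 5 places forward in the alphabet (wrapping around).
So "organici" becomes "wfnn".

wfnn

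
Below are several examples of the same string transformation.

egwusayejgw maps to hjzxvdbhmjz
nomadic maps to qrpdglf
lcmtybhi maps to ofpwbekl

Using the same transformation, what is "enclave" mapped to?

The pattern: shift every letter 3 places forward in the alphabet (wrapping around).
Doing the same to "enclave": "hqfodyh".

hqfodyh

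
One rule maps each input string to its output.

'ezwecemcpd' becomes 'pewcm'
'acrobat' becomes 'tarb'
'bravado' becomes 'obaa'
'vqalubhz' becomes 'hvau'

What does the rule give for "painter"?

rpit

Rule — keep every other character starting from the first (positions 1st, 3rd, 5th, ...), then move the last character to the front.
So "painter" becomes "rpit".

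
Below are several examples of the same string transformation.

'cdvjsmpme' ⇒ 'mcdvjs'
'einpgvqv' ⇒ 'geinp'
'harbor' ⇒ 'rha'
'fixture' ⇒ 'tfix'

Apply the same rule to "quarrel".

rqua

What's happening: delete the last 3 characters, then move the last character to the front.
"quarrel" → "rqua".
(Check on "einpgvqv": → "einpg" → "geinp" ✓)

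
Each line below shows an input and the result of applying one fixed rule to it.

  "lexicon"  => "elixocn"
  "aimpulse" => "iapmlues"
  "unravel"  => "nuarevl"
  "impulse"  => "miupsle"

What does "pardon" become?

apdrno

The rule is to swap each adjacent pair of characters (1↔2, 3↔4, ...).
"pardon" → "apdrno".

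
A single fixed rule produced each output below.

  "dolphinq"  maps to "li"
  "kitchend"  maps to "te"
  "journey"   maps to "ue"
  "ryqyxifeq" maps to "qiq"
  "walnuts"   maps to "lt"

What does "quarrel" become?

ae

In each case the input is transformed by: keep one character in every 3, starting at position 3 (positions 3rd, 6th, 9th, ...).
So "quarrel" becomes "ae".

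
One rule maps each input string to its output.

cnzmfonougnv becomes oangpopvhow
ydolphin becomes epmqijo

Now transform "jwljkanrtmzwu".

xmklbosunaxv

Rule — delete the first character, then shift every letter 1 place forward in the alphabet (wrapping around).
On "jwljkanrtmzwu": the first step gives "wljkanrtmzwu", and the second then gives "xmklbosunaxv".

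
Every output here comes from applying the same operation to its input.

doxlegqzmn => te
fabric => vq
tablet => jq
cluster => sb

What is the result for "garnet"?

wq

What's happening: shift every letter 10 places backward in the alphabet (wrapping around), then keep only the first 2 characters.
Starting from "garnet": after the first operation, "wqhduj"; after the second, "wq".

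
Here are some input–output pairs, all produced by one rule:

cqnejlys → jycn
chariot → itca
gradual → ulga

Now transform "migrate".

aemg

The transformation: keep every other character starting from the first (positions 1st, 3rd, 5th, ...), then swap the front and back halves of the string.
On "migrate": the first step gives "mgae", and the second then gives "aemg".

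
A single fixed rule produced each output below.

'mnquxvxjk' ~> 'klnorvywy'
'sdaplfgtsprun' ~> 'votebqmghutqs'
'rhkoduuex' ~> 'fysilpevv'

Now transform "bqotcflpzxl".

ymcrpudgmqa

The rule is to shift every letter 1 place forward in the alphabet (wrapping around), then move the last 2 characters to the front (rotate right by 2).
Starting from "bqotcflpzxl": after the first operation, "crpudgmqaym"; after the second, "ymcrpudgmqa".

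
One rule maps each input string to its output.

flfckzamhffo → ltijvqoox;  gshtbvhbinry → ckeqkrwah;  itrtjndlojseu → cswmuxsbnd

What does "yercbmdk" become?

Looking at the pairs, the operation is to shift every letter 9 places forward in the alphabet (wrapping around), then delete the first 3 characters.
Working it through for "yercbmdk": intermediate "hnalkvmt", final "lkvmt".
(Check on "flfckzamhffo": → "ouoltijvqoox" → "ltijvqoox" ✓)

lkvmt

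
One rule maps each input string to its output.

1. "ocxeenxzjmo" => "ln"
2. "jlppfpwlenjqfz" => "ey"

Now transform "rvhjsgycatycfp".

The rule is to shift every letter 1 place backward in the alphabet (wrapping around), then keep only the last 2 characters.
On "rvhjsgycatycfp": the first step gives "qugirfxbzsxbeo", and the second then gives "eo".

eo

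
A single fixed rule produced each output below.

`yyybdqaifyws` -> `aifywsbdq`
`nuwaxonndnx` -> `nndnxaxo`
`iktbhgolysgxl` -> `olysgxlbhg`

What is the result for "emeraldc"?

dcral

The pattern: delete the first 3 characters, then move the first 3 characters to the end (rotate left by 3).
On "emeraldc": the first step gives "raldc", and the second then gives "dcral".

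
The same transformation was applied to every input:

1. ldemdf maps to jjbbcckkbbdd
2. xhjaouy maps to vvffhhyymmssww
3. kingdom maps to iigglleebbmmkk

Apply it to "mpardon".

In each case the input is transformed by: double every character, then shift every letter 2 places backward in the alphabet (wrapping around).
Working it through for "mpardon": intermediate "mmppaarrddoonn", final "kknnyyppbbmmll".
(Check on "ldemdf": → "llddeemmddff" → "jjbbcckkbbdd" ✓)

kknnyyppbbmmll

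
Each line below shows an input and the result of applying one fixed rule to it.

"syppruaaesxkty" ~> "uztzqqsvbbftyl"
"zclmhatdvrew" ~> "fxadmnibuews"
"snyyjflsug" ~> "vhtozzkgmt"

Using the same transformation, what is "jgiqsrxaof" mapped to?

pgkhjrtsyb

The rule is to shift every letter 1 place forward in the alphabet (wrapping around), then move the last 2 characters to the front (rotate right by 2).
"jgiqsrxaof" → "khjrtsybpg" → "pgkhjrtsyb".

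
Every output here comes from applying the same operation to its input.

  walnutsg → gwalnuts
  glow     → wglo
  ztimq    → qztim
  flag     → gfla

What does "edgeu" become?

The rule is to move the last character to the front.
So "edgeu" becomes "uedge".

uedge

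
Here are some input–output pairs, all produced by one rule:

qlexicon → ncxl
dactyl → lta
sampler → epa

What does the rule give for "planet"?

tnl

What's happening: keep every other character starting from the second (positions 2nd, 4th, 6th, ...), then reverse the string.
For "planet", step one produces "lnt"; step two turns that into "tnl".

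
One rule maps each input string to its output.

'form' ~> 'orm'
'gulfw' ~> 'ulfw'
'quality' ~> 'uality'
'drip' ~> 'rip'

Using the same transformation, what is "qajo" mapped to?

Each output is the input with this applied: delete the first character.
"qajo" → "ajo".

ajo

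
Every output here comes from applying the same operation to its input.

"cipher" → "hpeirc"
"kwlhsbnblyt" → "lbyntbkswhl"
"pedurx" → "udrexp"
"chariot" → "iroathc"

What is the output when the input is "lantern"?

The pattern: move the last 3 characters to the front (rotate right by 3), then take characters alternately from the front and the back (1st, last, 2nd, 2nd-last, ...).
Applying both steps to "lantern": "ernlant", then "etrnnal".

etrnnal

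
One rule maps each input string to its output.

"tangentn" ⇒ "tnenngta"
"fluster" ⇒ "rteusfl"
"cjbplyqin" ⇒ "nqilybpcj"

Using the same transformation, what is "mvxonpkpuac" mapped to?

cuakpnpxomv

Rule — swap each adjacent pair of characters (1↔2, 3↔4, ...), then reverse the string.
Working it through for "mvxonpkpuac": intermediate "vmoxpnpkauc", final "cuakpnpxomv".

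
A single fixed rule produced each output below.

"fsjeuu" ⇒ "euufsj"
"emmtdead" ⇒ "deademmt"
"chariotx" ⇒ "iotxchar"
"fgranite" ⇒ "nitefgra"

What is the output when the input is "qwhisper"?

In each case the input is transformed by: swap the front and back halves of the string.
"qwhisper" → "sperqwhi".

sperqwhi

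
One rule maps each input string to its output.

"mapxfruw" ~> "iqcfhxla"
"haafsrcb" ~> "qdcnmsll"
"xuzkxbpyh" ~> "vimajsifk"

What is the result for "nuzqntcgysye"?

byenrjdjpyfk

Looking at the pairs, the operation is to move the first 3 characters to the end (rotate left by 3), then shift every letter 11 places forward in the alphabet (wrapping around).
Working it through for "nuzqntcgysye": intermediate "qntcgysyenuz", final "byenrjdjpyfk".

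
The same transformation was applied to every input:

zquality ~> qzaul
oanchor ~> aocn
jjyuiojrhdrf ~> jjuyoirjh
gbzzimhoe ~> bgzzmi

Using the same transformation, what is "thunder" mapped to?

htnu

In each case the input is transformed by: delete the last 3 characters, then swap each adjacent pair of characters (1↔2, 3↔4, ...).
"thunder" → "thun" → "htnu".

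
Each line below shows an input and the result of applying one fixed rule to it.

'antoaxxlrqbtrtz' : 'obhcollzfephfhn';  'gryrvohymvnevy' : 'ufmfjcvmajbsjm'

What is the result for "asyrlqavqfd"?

What's happening: shift every letter 12 places backward in the alphabet (wrapping around).
Applying that to "asyrlqavqfd" gives "ogmfzeojetr".

ogmfzeojetr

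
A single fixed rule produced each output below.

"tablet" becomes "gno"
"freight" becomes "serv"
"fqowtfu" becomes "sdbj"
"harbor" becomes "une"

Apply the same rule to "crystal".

The rule is to delete the last 3 characters, then shift every letter 13 places forward in the alphabet (wrapping around) — i.e. ROT13.
For "crystal", step one produces "crys"; step two turns that into "pelf".

pelf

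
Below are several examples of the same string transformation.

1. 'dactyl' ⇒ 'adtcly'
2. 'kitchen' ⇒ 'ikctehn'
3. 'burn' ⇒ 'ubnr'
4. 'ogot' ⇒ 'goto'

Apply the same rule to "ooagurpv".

In each case the input is transformed by: swap each adjacent pair of characters (1↔2, 3↔4, ...).
On "ooagurpv" that produces "oogaruvp".

oogaruvp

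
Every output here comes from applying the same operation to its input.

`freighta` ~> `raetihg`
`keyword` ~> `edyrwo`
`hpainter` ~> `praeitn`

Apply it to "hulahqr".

In each case the input is transformed by: delete the first character, then take characters alternately from the front and the back (1st, last, 2nd, 2nd-last, ...).
Working it through for "hulahqr": intermediate "ulahqr", final "urlqah".
(Check on "hpainter": → "painter" → "praeitn" ✓)

urlqah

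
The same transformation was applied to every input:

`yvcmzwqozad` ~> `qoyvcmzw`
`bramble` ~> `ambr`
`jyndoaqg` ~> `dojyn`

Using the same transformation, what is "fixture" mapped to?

Looking at the pairs, the operation is to delete the last 3 characters, then move the last 2 characters to the front (rotate right by 2).
On "fixture": the first step gives "fixt", and the second then gives "xtfi".
(Check on "yvcmzwqozad": → "yvcmzwqo" → "qoyvcmzw" ✓)

xtfi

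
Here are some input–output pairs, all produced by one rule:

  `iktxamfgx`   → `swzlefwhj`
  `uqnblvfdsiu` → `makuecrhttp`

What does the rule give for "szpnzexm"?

omydwlry

Rule — move the first 2 characters to the end (rotate left by 2), then shift every letter 1 place backward in the alphabet (wrapping around).
Applying both steps to "szpnzexm": "pnzexmsz", then "omydwlry".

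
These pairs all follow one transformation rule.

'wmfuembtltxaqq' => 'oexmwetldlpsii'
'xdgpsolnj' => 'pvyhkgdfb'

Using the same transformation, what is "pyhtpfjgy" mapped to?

The rule is to shift every letter 8 places backward in the alphabet (wrapping around).
For "pyhtpfjgy" the result is "hqzlhxbyq".

hqzlhxbyq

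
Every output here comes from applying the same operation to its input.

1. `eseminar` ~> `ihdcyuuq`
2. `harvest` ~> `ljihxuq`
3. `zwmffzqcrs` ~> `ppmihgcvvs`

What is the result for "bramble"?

Rule — sort the characters into reverse alphabetical order, then shift every letter 10 places backward in the alphabet (wrapping around).
Starting from "bramble": after the first operation, "rmlebba"; after the second, "hcburrq".

hcburrq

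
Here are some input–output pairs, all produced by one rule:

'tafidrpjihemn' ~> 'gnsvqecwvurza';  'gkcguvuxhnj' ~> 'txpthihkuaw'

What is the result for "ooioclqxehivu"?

bbvbpydkruvih

What's happening: shift every letter 13 places forward in the alphabet (wrapping around) — i.e. ROT13.
So "ooioclqxehivu" becomes "bbvbpydkruvih".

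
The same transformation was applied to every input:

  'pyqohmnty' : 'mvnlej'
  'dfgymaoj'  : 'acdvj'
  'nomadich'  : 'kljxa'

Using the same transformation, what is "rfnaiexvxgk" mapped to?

The pattern: shift every letter 3 places backward in the alphabet (wrapping around), then delete the last 3 characters.
"rfnaiexvxgk" → "ockxfbusudh" → "ockxfbus".

ockxfbus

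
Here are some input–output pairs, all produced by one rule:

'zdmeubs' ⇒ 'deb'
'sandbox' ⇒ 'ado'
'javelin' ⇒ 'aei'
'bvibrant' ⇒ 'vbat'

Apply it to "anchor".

What's happening: keep every other character starting from the second (positions 2nd, 4th, 6th, ...).
"anchor" → "nhr".

nhr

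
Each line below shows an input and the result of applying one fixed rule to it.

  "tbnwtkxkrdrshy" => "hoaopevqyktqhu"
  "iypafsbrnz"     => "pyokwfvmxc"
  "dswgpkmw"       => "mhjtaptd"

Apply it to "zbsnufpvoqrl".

mslnoiwypkrc

The rule is to swap the front and back halves of the string, then shift every letter 3 places backward in the alphabet (wrapping around).
"zbsnufpvoqrl" → "pvoqrlzbsnuf" → "mslnoiwypkrc".
(Check on "tbnwtkxkrdrshy": → "krdrshytbnwtkx" → "hoaopevqyktqhu" ✓)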